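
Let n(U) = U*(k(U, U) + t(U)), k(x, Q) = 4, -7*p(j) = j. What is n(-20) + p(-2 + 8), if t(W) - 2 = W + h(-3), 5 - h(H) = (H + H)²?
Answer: 6294/7 ≈ 899.14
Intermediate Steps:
p(j) = -j/7
h(H) = 5 - 4*H² (h(H) = 5 - (H + H)² = 5 - (2*H)² = 5 - 4*H²)
t(W) = -29 + W (t(W) = 2 + (W + (5 - 4*(-3)²)) = 2 + (W + (5 - 4*9)) = 2 + (W + (5 - 36)) = 2 + (W - 31) = 2 + (-31 + W) = -29 + W)
n(U) = U*(-25 + U) (n(U) = U*(4 + (-29 + U)) = U*(-25 + U))
n(-20) + p(-2 + 8) = -20*(-25 - 20) - (-2 + 8)/7 = -20*(-45) - ⅐*6 = 900 - 6/7 = 6294/7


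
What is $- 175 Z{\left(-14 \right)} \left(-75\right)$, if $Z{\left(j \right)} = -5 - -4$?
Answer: $-13125$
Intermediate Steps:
$Z{\left(j \right)} = -1$ ($Z{\left(j \right)} = -5 + 4 = -1$)
$- 175 Z{\left(-14 \right)} \left(-75\right) = \left(-175\right) \left(-1\right) \left(-75\right) = 175 \left(-75\right) = -13125$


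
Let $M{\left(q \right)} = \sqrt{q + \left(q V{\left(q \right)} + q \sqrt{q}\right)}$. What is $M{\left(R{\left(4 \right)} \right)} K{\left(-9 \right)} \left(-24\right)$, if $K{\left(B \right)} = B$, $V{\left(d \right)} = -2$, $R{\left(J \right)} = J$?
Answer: $432$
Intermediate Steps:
$M{\left(q \right)} = \sqrt{q^{\frac{3}{2}} - q}$ ($M{\left(q \right)} = \sqrt{q + \left(q \left(-2\right) + q \sqrt{q}\right)} = \sqrt{q + \left(- 2 q + q^{\frac{3}{2}}\right)} = \sqrt{q + \left(q^{\frac{3}{2}} - 2 q\right)} = \sqrt{q^{\frac{3}{2}} - q}$)
$M{\left(R{\left(4 \right)} \right)} K{\left(-9 \right)} \left(-24\right) = \sqrt{4^{\frac{3}{2}} - 4} \left(-9\right) \left(-24\right) = \sqrt{8 - 4} \left(-9\right) \left(-24\right) = \sqrt{4} \left(-9\right) \left(-24\right) = 2 \left(-9\right) \left(-24\right) = \left(-18\right) \left(-24\right) = 432$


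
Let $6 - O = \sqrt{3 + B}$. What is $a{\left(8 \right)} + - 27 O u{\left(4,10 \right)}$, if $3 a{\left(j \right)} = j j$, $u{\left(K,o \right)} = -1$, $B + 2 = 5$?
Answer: $\frac{550}{3} - 27 \sqrt{6} \approx 117.2$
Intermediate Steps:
$B = 3$ ($B = -2 + 5 = 3$)
$O = 6 - \sqrt{6}$ ($O = 6 - \sqrt{3 + 3} = 6 - \sqrt{6} \approx 3.5505$)
$a{\left(j \right)} = \frac{j^{2}}{3}$ ($a{\left(j \right)} = \frac{j j}{3} = \frac{j^{2}}{3}$)
$a{\left(8 \right)} + - 27 O u{\left(4,10 \right)} = \frac{8^{2}}{3} + - 27 \left(6 - \sqrt{6}\right) \left(-1\right) = \frac{1}{3} \cdot 64 + \left(-162 + 27 \sqrt{6}\right) \left(-1\right) = \frac{64}{3} + \left(162 - 27 \sqrt{6}\right) = \frac{550}{3} - 27 \sqrt{6}$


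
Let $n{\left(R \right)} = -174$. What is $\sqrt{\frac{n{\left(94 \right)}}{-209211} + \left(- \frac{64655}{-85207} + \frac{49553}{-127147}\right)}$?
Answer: $\frac{40 \sqrt{131963754265009756573873694}}{755517716835173} \approx 0.60819$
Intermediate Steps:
$\sqrt{\frac{n{\left(94 \right)}}{-209211} + \left(- \frac{64655}{-85207} + \frac{49553}{-127147}\right)} = \sqrt{- \frac{174}{-209211} + \left(- \frac{64655}{-85207} + \frac{49553}{-127147}\right)} = \sqrt{\left(-174\right) \left(- \frac{1}{209211}\right) + \left(\left(-64655\right) \left(- \frac{1}{85207}\right) + 49553 \left(- \frac{1}{127147}\right)\right)} = \sqrt{\frac{58}{69737} + \left(\frac{64655}{85207} - \frac{49553}{127147}\right)} = \sqrt{\frac{58}{69737} + \frac{3998426814}{10833814429}} = \sqrt{\frac{279466651964800}{755517716835173}} = \frac{40 \sqrt{131963754265009756573873694}}{755517716835173}$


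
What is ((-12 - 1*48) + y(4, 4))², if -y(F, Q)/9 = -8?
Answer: 144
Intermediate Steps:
y(F, Q) = 72 (y(F, Q) = -9*(-8) = 72)
((-12 - 1*48) + y(4, 4))² = ((-12 - 1*48) + 72)² = ((-12 - 48) + 72)² = (-60 + 72)² = 12² = 144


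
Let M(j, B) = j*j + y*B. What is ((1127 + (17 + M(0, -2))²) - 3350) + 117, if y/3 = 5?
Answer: -1937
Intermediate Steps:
y = 15 (y = 3*5 = 15)
M(j, B) = j² + 15*B (M(j, B) = j*j + 15*B = j² + 15*B)
((1127 + (17 + M(0, -2))²) - 3350) + 117 = ((1127 + (17 + (0² + 15*(-2)))²) - 3350) + 117 = ((1127 + (17 + (0 - 30))²) - 3350) + 117 = ((1127 + (17 - 30)²) - 3350) + 117 = ((1127 + (-13)²) - 3350) + 117 = ((1127 + 169) - 3350) + 117 = (1296 - 3350) + 117 = -2054 + 117 = -1937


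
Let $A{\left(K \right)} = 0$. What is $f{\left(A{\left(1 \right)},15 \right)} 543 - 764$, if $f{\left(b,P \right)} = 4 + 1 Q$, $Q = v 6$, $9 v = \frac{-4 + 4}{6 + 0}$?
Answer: $1408$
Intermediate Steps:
$v = 0$ ($v = \frac{\left(-4 + 4\right) \frac{1}{6 + 0}}{9} = \frac{0 \cdot \frac{1}{6}}{9} = \frac{1}{9} \cdot 0 = 0$)
$Q = 0$ ($Q = 0 \cdot 6 = 0$)
$f{\left(b,P \right)} = 4$ ($f{\left(b,P \right)} = 4 + 1 \cdot 0 = 4 + 0 = 4$)
$f{\left(A{\left(1 \right)},15 \right)} 543 - 764 = 4 \cdot 543 - 764 = 2172 - 764 = 1408$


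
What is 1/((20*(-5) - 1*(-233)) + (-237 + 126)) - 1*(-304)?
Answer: 6689/22 ≈ 304.05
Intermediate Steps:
1/((20*(-5) - 1*(-233)) + (-237 + 126)) - 1*(-304) = 1/((-100 + 233) - 111) + 304 = 1/(133 - 111) + 304 = 1/22 + 304 = 6689/22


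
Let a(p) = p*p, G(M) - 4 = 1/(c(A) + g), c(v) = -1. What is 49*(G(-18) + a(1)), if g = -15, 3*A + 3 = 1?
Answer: 3871/16 ≈ 241.94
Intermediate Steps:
A = -2/3 (A = -1 + (1/3)*1 = -1 + 1/3 = -2/3 ≈ -0.66667)
G(M) = 63/16 (G(M) = 4 + 1/(-1 - 15) = 4 + 1/(-16) = 4 - 1/16 = 63/16)
a(p) = p**2
49*(G(-18) + a(1)) = 49*(63/16 + 1**2) = 49*(63/16 + 1) = 49*(79/16) = 3871/16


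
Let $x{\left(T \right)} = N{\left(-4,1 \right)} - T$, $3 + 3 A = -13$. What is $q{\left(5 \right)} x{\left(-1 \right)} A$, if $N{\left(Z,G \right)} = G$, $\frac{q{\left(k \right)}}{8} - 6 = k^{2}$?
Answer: $- \frac{7936}{3} \approx -2645.3$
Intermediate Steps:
$A = - \frac{16}{3}$ ($A = -1 + \frac{1}{3} \left(-13\right) = -1 - \frac{13}{3} = - \frac{16}{3} \approx -5.3333$)
$q{\left(k \right)} = 48 + 8 k^{2}$
$x{\left(T \right)} = 1 - T$
$q{\left(5 \right)} x{\left(-1 \right)} A = \left(48 + 8 \cdot 5^{2}\right) \left(1 - -1\right) \left(- \frac{16}{3}\right) = \left(48 + 8 \cdot 25\right) \left(1 + 1\right) \left(- \frac{16}{3}\right) = \left(48 + 200\right) 2 \left(- \frac{16}{3}\right) = 248 \cdot 2 \left(- \frac{16}{3}\right) = 496 \left(- \frac{16}{3}\right) = - \frac{7936}{3}$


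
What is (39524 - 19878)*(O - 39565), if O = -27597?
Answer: -1319464652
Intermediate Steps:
(39524 - 19878)*(O - 39565) = (39524 - 19878)*(-27597 - 39565) = 19646*(-67162) = -1319464652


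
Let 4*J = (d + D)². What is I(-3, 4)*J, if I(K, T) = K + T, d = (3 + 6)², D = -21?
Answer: 900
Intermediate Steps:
d = 81 (d = 9² = 81)
J = 900 (J = (81 - 21)²/4 = (¼)*60² = (¼)*3600 = 900)
I(-3, 4)*J = (-3 + 4)*900 = 1*900 = 900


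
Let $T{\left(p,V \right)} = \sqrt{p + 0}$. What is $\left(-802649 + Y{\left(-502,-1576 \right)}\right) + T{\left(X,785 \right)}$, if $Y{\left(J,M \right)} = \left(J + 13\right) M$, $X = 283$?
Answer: $-31985 + \sqrt{283} \approx -31968.0$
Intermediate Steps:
$T{\left(p,V \right)} = \sqrt{p}$
$Y{\left(J,M \right)} = M \left(13 + J\right)$ ($Y{\left(J,M \right)} = \left(13 + J\right) M = M \left(13 + J\right)$)
$\left(-802649 + Y{\left(-502,-1576 \right)}\right) + T{\left(X,785 \right)} = \left(-802649 - 1576 \left(13 - 502\right)\right) + \sqrt{283} = \left(-802649 - -770664\right) + \sqrt{283} = \left(-802649 + 770664\right) + \sqrt{283} = -31985 + \sqrt{283}$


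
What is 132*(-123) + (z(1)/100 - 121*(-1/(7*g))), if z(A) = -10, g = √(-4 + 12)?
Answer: -162361/10 + 121*√2/28 ≈ -16230.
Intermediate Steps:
g = 2*√2 (g = √8 = 2*√2 ≈ 2.8284)
132*(-123) + (z(1)/100 - 121*(-1/(7*g))) = 132*(-123) + (-10/100 - 121*(-√2/28)) = -16236 + (-10*1/100 - 121*(-√2/28)) = -16236 + (-⅒ - (-121)*√2/28) = -16236 + (-⅒ + 121*√2/28) = -162361/10 + 121*√2/28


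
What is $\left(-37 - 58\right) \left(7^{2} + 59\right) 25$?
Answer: $-256500$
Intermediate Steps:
$\left(-37 - 58\right) \left(7^{2} + 59\right) 25 = - 95 \left(49 + 59\right) 25 = \left(-95\right) 108 \cdot 25 = \left(-10260\right) 25 = -256500$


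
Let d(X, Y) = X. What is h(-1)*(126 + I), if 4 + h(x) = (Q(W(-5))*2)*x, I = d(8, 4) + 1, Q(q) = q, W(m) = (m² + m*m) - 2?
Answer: -13500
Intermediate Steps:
W(m) = -2 + 2*m² (W(m) = (m² + m²) - 2 = 2*m² - 2 = -2 + 2*m²)
I = 9 (I = 8 + 1 = 9)
h(x) = -4 + 96*x (h(x) = -4 + ((-2 + 2*(-5)²)*2)*x = -4 + ((-2 + 2*25)*2)*x = -4 + ((-2 + 50)*2)*x = -4 + (48*2)*x = -4 + 96*x)
h(-1)*(126 + I) = (-4 + 96*(-1))*(126 + 9) = (-4 - 96)*135 = -100*135 = -13500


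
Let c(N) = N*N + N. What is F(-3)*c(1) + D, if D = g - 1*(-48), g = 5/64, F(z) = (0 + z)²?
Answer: 4229/64 ≈ 66.078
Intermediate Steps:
c(N) = N + N² (c(N) = N² + N = N + N²)
F(z) = z²
g = 5/64 (g = 5*(1/64) = 5/64 ≈ 0.078125)
D = 3077/64 (D = 5/64 - 1*(-48) = 5/64 + 48 = 3077/64 ≈ 48.078)
F(-3)*c(1) + D = (-3)²*(1*(1 + 1)) + 3077/64 = 9*(1*2) + 3077/64 = 9*2 + 3077/64 = 18 + 3077/64 = 4229/64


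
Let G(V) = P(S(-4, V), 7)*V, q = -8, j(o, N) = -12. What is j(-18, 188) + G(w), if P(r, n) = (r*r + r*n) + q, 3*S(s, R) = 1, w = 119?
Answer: -6058/9 ≈ -673.11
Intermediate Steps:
S(s, R) = ⅓ (S(s, R) = (⅓)*1 = ⅓)
P(r, n) = -8 + r² + n*r (P(r, n) = (r*r + r*n) - 8 = (r² + n*r) - 8 = -8 + r² + n*r)
G(V) = -50*V/9 (G(V) = (-8 + (⅓)² + 7*(⅓))*V = (-8 + ⅑ + 7/3)*V = -50*V/9)
j(-18, 188) + G(w) = -12 - 50/9*119 = -12 - 5950/9 = -6058/9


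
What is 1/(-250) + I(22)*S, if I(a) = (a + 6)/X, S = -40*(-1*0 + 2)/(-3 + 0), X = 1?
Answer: 559997/750 ≈ 746.66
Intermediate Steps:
S = 80/3 (S = -40*(0 + 2)/(-3) = -80*(-1)/3 = -40*(-⅔) = 80/3 ≈ 26.667)
I(a) = 6 + a (I(a) = (a + 6)/1 = (6 + a)*1 = 6 + a)
1/(-250) + I(22)*S = 1/(-250) + (6 + 22)*(80/3) = -1/250 + 28*(80/3) = -1/250 + 2240/3 = 559997/750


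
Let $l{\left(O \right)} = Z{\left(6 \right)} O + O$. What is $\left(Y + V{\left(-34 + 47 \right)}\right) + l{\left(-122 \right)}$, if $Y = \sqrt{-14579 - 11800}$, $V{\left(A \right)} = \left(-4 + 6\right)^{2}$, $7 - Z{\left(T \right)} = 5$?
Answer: $-362 + 3 i \sqrt{2931} \approx -362.0 + 162.42 i$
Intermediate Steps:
$Z{\left(T \right)} = 2$ ($Z{\left(T \right)} = 7 - 5 = 2$)
$V{\left(A \right)} = 4$ ($V{\left(A \right)} = 2^{2} = 4$)
$l{\left(O \right)} = 3 O$ ($l{\left(O \right)} = 2 O + O = 3 O$)
$Y = 3 i \sqrt{2931}$ ($Y = \sqrt{-26379} = 3 i \sqrt{2931} \approx 162.42 i$)
$\left(Y + V{\left(-34 + 47 \right)}\right) + l{\left(-122 \right)} = \left(3 i \sqrt{2931} + 4\right) + 3 \left(-122\right) = \left(4 + 3 i \sqrt{2931}\right) - 366 = -362 + 3 i \sqrt{2931}$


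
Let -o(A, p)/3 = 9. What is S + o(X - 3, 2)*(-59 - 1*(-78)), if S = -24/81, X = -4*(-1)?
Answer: -13859/27 ≈ -513.30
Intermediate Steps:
X = 4
o(A, p) = -27 (o(A, p) = -3*9 = -27)
S = -8/27 (S = -24*1/81 = -8/27 ≈ -0.29630)
S + o(X - 3, 2)*(-59 - 1*(-78)) = -8/27 - 27*(-59 - 1*(-78)) = -8/27 - 27*(-59 + 78) = -8/27 - 27*19 = -8/27 - 513 = -13859/27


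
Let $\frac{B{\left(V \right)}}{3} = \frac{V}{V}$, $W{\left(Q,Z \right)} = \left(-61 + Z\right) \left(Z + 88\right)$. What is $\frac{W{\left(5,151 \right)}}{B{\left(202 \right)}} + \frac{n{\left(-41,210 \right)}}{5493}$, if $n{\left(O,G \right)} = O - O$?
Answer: $7170$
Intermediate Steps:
$n{\left(O,G \right)} = 0$
$W{\left(Q,Z \right)} = \left(-61 + Z\right) \left(88 + Z\right)$
$B{\left(V \right)} = 3$ ($B{\left(V \right)} = 3 \frac{V}{V} = 3 \cdot 1 = 3$)
$\frac{W{\left(5,151 \right)}}{B{\left(202 \right)}} + \frac{n{\left(-41,210 \right)}}{5493} = \frac{-5368 + 151^{2} + 27 \cdot 151}{3} + \frac{0}{5493} = \left(-5368 + 22801 + 4077\right) \frac{1}{3} + 0 \cdot \frac{1}{5493} = 21510 \cdot \frac{1}{3} + 0 = 7170 + 0 = 7170$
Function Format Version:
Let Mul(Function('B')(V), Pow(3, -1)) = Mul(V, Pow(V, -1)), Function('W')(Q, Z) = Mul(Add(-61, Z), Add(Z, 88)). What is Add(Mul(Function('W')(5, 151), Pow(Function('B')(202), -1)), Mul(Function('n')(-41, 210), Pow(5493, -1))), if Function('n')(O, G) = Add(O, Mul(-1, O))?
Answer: 7170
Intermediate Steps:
Function('n')(O, G) = 0
Function('W')(Q, Z) = Mul(Add(-61, Z), Add(88, Z))
Function('B')(V) = 3 (Function('B')(V) = Mul(3, Mul(V, Pow(V, -1))) = Mul(3, 1) = 3)
Add(Mul(Function('W')(5, 151), Pow(Function('B')(202), -1)), Mul(Function('n')(-41, 210), Pow(5493, -1))) = Add(Mul(Add(-5368, Pow(151, 2), Mul(27, 151)), Pow(3, -1)), Mul(0, Pow(5493, -1))) = Add(Mul(Add(-5368, 22801, 4077), Rational(1, 3)), Mul(0, Rational(1, 5493))) = Add(Mul(21510, Rational(1, 3)), 0) = Add(7170, 0) = 7170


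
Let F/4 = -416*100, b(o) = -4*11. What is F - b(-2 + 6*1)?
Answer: -166356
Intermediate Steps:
b(o) = -44
F = -166400 (F = 4*(-416*100) = 4*(-41600) = -166400)
F - b(-2 + 6*1) = -166400 - 1*(-44) = -166400 + 44 = -166356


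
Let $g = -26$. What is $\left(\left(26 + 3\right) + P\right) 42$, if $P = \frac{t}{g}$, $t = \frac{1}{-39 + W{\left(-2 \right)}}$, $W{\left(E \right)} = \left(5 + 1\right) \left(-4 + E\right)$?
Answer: $\frac{395857}{325} \approx 1218.0$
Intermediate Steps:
$W{\left(E \right)} = -24 + 6 E$ ($W{\left(E \right)} = 6 \left(-4 + E\right) = -24 + 6 E$)
$t = - \frac{1}{75}$ ($t = \frac{1}{-39 + \left(-24 + 6 \left(-2\right)\right)} = \frac{1}{-39 - 36} = \frac{1}{-75} = - \frac{1}{75} \approx -0.013333$)
$P = \frac{1}{1950}$ ($P = - \frac{1}{75 \left(-26\right)} = \left(- \frac{1}{75}\right) \left(- \frac{1}{26}\right) = \frac{1}{1950} \approx 0.00051282$)
$\left(\left(26 + 3\right) + P\right) 42 = \left(\left(26 + 3\right) + \frac{1}{1950}\right) 42 = \left(29 + \frac{1}{1950}\right) 42 = \frac{56551}{1950} \cdot 42 = \frac{395857}{325}$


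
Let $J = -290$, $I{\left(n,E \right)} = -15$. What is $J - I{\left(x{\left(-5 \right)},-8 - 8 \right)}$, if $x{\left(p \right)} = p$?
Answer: $-275$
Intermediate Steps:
$J - I{\left(x{\left(-5 \right)},-8 - 8 \right)} = -290 - -15 = -290 + 15 = -275$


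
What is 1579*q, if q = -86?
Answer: -135794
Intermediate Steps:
1579*q = 1579*(-86) = -135794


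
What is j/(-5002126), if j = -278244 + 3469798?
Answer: -1595777/2501063 ≈ -0.63804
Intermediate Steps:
j = 3191554
j/(-5002126) = 3191554/(-5002126) = 3191554*(-1/5002126) = -1595777/2501063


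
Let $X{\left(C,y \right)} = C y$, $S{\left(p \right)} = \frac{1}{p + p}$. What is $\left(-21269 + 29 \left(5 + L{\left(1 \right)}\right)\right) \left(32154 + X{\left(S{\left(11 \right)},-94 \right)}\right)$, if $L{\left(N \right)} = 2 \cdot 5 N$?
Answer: $-669807418$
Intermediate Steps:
$L{\left(N \right)} = 10 N$
$S{\left(p \right)} = \frac{1}{2 p}$
$\left(-21269 + 29 \left(5 + L{\left(1 \right)}\right)\right) \left(32154 + X{\left(S{\left(11 \right)},-94 \right)}\right) = \left(-21269 + 29 \left(5 + 10 \cdot 1\right)\right) \left(32154 + \frac{1}{2 \cdot 11} \left(-94\right)\right) = \left(-21269 + 29 \left(5 + 10\right)\right) \left(32154 + \frac{1}{2} \cdot \frac{1}{11} \left(-94\right)\right) = \left(-21269 + 29 \cdot 15\right) \left(32154 + \frac{1}{22} \left(-94\right)\right) = \left(-21269 + 435\right) \left(32154 - \frac{47}{11}\right) = \left(-20834\right) \frac{353647}{11} = -669807418$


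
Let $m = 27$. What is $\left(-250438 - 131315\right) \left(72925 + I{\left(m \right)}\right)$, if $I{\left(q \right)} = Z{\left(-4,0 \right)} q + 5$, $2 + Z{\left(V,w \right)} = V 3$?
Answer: $-27696943656$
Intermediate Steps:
$Z{\left(V,w \right)} = -2 + 3 V$ ($Z{\left(V,w \right)} = -2 + V 3 = -2 + 3 V$)
$I{\left(q \right)} = 5 - 14 q$ ($I{\left(q \right)} = \left(-2 + 3 \left(-4\right)\right) q + 5 = \left(-2 - 12\right) q + 5 = - 14 q + 5 = 5 - 14 q$)
$\left(-250438 - 131315\right) \left(72925 + I{\left(m \right)}\right) = \left(-250438 - 131315\right) \left(72925 + \left(5 - 378\right)\right) = - 381753 \left(72925 + \left(5 - 378\right)\right) = - 381753 \left(72925 - 373\right) = \left(-381753\right) 72552 = -27696943656$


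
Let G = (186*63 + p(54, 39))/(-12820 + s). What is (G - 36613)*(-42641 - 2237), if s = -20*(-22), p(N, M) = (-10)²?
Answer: 5085583464381/3095 ≈ 1.6432e+9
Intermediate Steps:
p(N, M) = 100
s = 440
G = -5909/6190 (G = (186*63 + 100)/(-12820 + 440) = (11718 + 100)/(-12380) = 11818*(-1/12380) = -5909/6190 ≈ -0.95460)
(G - 36613)*(-42641 - 2237) = (-5909/6190 - 36613)*(-42641 - 2237) = -226640379/6190*(-44878) = 5085583464381/3095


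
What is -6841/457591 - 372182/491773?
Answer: -173671352655/225030898843 ≈ -0.77177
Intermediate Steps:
-6841/457591 - 372182/491773 = -173671352655/225030898843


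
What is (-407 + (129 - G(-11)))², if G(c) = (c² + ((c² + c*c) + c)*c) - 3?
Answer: 4601025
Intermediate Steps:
G(c) = -3 + c² + c*(c + 2*c²) (G(c) = (c² + ((c² + c²) + c)*c) - 3 = (c² + (2*c² + c)*c) - 3 = (c² + (c + 2*c²)*c) - 3 = (c² + c*(c + 2*c²)) - 3 = -3 + c² + c*(c + 2*c²))
(-407 + (129 - G(-11)))² = (-407 + (129 - (-3 + 2*(-11)² + 2*(-11)³)))² = (-407 + (129 - (-3 + 2*121 + 2*(-1331))))² = (-407 + (129 - (-3 + 242 - 2662)))² = (-407 + (129 - 1*(-2423)))² = (-407 + (129 + 2423))² = (-407 + 2552)² = 2145² = 4601025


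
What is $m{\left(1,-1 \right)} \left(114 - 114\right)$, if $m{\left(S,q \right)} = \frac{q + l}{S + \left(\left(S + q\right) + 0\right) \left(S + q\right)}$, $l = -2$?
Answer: $0$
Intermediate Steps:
$m{\left(S,q \right)} = \frac{-2 + q}{S + \left(S + q\right)^{2}}$ ($m{\left(S,q \right)} = \frac{q - 2}{S + \left(\left(S + q\right) + 0\right) \left(S + q\right)} = \frac{-2 + q}{S + \left(S + q\right) \left(S + q\right)} = \frac{-2 + q}{S + \left(S + q\right)^{2}}$)
$m{\left(1,-1 \right)} \left(114 - 114\right) = \frac{-2 - 1}{1 + \left(1 - 1\right)^{2}} \left(114 - 114\right) = \frac{1}{1 + 0^{2}} \left(-3\right) 0 = \frac{1}{1 + 0} \left(-3\right) 0 = 1^{-1} \left(-3\right) 0 = 1 \left(-3\right) 0 = \left(-3\right) 0 = 0$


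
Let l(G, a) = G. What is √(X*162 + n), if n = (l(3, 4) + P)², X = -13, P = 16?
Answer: I*√1745 ≈ 41.773*I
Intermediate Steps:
n = 361 (n = (3 + 16)² = 19² = 361)
√(X*162 + n) = √(-13*162 + 361) = √(-2106 + 361) = √(-1745) = I*√1745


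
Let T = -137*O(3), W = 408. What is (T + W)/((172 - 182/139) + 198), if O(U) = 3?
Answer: -417/51248 ≈ -0.0081369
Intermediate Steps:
T = -411 (T = -137*3 = -411)
(T + W)/((172 - 182/139) + 198) = (-411 + 408)/((172 - 182/139) + 198) = -3/((172 - 182/139) + 198) = -3/(23726/139 + 198) = -3/51248/139 = -3*139/51248 = -417/51248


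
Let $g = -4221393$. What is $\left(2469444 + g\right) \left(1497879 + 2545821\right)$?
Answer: $-7084356171300$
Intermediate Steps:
$\left(2469444 + g\right) \left(1497879 + 2545821\right) = \left(2469444 - 4221393\right) \left(1497879 + 2545821\right) = \left(-1751949\right) 4043700 = -7084356171300$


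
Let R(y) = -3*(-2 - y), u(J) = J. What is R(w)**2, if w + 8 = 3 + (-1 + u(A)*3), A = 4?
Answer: 576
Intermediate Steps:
w = 6 (w = -8 + (3 + (-1 + 4*3)) = -8 + (3 + (-1 + 12)) = -8 + (3 + 11) = -8 + 14 = 6)
R(y) = 6 + 3*y
R(w)**2 = (6 + 3*6)**2 = (6 + 18)**2 = 24**2 = 576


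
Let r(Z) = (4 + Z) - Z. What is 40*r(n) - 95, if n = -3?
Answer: 65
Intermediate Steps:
r(Z) = 4
40*r(n) - 95 = 40*4 - 95 = 160 - 95 = 65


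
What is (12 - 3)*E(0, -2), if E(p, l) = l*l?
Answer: 36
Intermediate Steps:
E(p, l) = l²
(12 - 3)*E(0, -2) = (12 - 3)*(-2)² = 9*4 = 36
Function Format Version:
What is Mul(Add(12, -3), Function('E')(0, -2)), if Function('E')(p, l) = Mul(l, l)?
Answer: 36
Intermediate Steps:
Function('E')(p, l) = Pow(l, 2)
Mul(Add(12, -3), Function('E')(0, -2)) = Mul(Add(12, -3), Pow(-2, 2)) = Mul(9, 4) = 36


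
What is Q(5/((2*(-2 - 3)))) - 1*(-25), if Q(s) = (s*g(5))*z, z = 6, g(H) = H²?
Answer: -50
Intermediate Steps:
Q(s) = 150*s (Q(s) = (s*5²)*6 = (s*25)*6 = (25*s)*6 = 150*s)
Q(5/((2*(-2 - 3)))) - 1*(-25) = 150*(5/((2*(-2 - 3)))) - 1*(-25) = 150*(5/((2*(-5)))) + 25 = 150*(5/(-10)) + 25 = 150*(5*(-⅒)) + 25 = 150*(-½) + 25 = -75 + 25 = -50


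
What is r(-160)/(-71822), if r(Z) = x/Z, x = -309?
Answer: -309/11491520 ≈ -2.6889e-5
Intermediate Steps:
r(Z) = -309/Z
r(-160)/(-71822) = -309/(-160)/(-71822) = -309*(-1/160)*(-1/71822) = (309/160)*(-1/71822) = -309/11491520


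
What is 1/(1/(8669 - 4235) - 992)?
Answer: -4434/4398527 ≈ -0.0010081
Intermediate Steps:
1/(1/(8669 - 4235) - 992) = 1/(1/4434 - 992) = 1/(-4398527/4434) = -4434/4398527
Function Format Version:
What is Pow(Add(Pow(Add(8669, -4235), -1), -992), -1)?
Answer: Rational(-4434, 4398527) ≈ -0.0010081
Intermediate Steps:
Pow(Add(Pow(Add(8669, -4235), -1), -992), -1) = Pow(Add(Pow(4434, -1), -992), -1) = Pow(Add(Rational(1, 4434), -992), -1) = Pow(Rational(-4398527, 4434), -1) = Rational(-4434, 4398527)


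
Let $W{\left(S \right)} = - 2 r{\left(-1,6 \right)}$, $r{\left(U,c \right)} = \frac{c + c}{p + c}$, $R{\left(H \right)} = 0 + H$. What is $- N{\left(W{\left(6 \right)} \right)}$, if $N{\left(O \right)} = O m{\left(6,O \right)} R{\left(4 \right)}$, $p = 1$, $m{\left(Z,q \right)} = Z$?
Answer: $\frac{576}{7} \approx 82.286$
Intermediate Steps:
$R{\left(H \right)} = H$
$r{\left(U,c \right)} = \frac{2 c}{1 + c}$ ($r{\left(U,c \right)} = \frac{c + c}{1 + c} = \frac{2 c}{1 + c}$)
$W{\left(S \right)} = - \frac{24}{7}$ ($W{\left(S \right)} = - 2 \cdot 2 \cdot 6 \frac{1}{1 + 6} = - 2 \cdot 2 \cdot 6 \cdot \frac{1}{7} = \left(-2\right) \frac{12}{7} = - \frac{24}{7}$)
$N{\left(O \right)} = 24 O$ ($N{\left(O \right)} = O 6 \cdot 4 = 6 O 4 = 24 O$)
$- N{\left(W{\left(6 \right)} \right)} = - \frac{24 \left(-24\right)}{7} = \left(-1\right) \left(- \frac{576}{7}\right) = \frac{576}{7}$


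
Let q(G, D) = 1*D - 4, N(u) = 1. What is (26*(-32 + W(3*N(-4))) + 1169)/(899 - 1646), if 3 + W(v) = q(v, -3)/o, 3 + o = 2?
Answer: -49/83 ≈ -0.59036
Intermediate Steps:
o = -1 (o = -3 + 2 = -1)
q(G, D) = -4 + D (q(G, D) = D - 4 = -4 + D)
W(v) = 4 (W(v) = -3 + (-4 - 3)/(-1) = -3 - 7*(-1) = -3 + 7 = 4)
(26*(-32 + W(3*N(-4))) + 1169)/(899 - 1646) = (26*(-32 + 4) + 1169)/(899 - 1646) = (26*(-28) + 1169)/(-747) = (-728 + 1169)*(-1/747) = 441*(-1/747) = -49/83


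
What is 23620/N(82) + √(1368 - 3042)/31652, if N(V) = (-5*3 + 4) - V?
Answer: -23620/93 + 3*I*√186/31652 ≈ -253.98 + 0.0012926*I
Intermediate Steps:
N(V) = -11 - V (N(V) = (-15 + 4) - V = -11 - V)
23620/N(82) + √(1368 - 3042)/31652 = 23620/(-11 - 1*82) + √(1368 - 3042)/31652 = 23620/(-11 - 82) + √(-1674)*(1/31652) = 23620/(-93) + (3*I*√186)*(1/31652) = 23620*(-1/93) + 3*I*√186/31652 = -23620/93 + 3*I*√186/31652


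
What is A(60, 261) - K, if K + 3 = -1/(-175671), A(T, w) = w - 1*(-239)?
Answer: 88362512/175671 ≈ 503.00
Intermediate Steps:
A(T, w) = 239 + w (A(T, w) = w + 239 = 239 + w)
K = -527012/175671 (K = -3 - 1/(-175671) = -3 - 1*(-1/175671) = -3 + 1/175671 = -527012/175671 ≈ -3.0000)
A(60, 261) - K = (239 + 261) - 1*(-527012/175671) = 500 + 527012/175671 = 88362512/175671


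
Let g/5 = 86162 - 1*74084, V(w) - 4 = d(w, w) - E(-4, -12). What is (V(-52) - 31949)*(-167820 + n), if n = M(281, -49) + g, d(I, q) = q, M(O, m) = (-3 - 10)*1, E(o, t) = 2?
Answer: 3438068557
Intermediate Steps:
M(O, m) = -13 (M(O, m) = -13*1 = -13)
V(w) = 2 + w (V(w) = 4 + (w - 1*2) = 4 + (w - 2) = 4 + (-2 + w) = 2 + w)
g = 60390 (g = 5*(86162 - 1*74084) = 5*(86162 - 74084) = 5*12078 = 60390)
n = 60377 (n = -13 + 60390 = 60377)
(V(-52) - 31949)*(-167820 + n) = ((2 - 52) - 31949)*(-167820 + 60377) = (-50 - 31949)*(-107443) = -31999*(-107443) = 3438068557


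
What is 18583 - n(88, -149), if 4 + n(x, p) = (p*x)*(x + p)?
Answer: -781245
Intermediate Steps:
n(x, p) = -4 + p*x*(p + x) (n(x, p) = -4 + (p*x)*(x + p) = -4 + (p*x)*(p + x) = -4 + p*x*(p + x))
18583 - n(88, -149) = 18583 - (-4 - 149*88**2 + 88*(-149)**2) = 18583 - (-4 - 149*7744 + 88*22201) = 18583 - (-4 - 1153856 + 1953688) = 18583 - 1*799828 = 18583 - 799828 = -781245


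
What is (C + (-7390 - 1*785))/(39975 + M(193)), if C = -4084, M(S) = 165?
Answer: -12259/40140 ≈ -0.30541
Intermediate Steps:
(C + (-7390 - 1*785))/(39975 + M(193)) = (-4084 + (-7390 - 1*785))/(39975 + 165) = (-4084 + (-7390 - 785))/40140 = (-4084 - 8175)*(1/40140) = -12259*1/40140 = -12259/40140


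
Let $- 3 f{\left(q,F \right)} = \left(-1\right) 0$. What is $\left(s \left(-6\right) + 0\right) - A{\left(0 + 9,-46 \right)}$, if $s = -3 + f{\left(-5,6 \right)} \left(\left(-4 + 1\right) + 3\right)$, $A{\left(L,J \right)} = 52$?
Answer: $-34$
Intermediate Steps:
$f{\left(q,F \right)} = 0$ ($f{\left(q,F \right)} = - \frac{\left(-1\right) 0}{3} = \left(- \frac{1}{3}\right) 0 = 0$)
$s = -3$ ($s = -3 + 0 \left(\left(-4 + 1\right) + 3\right) = -3 + 0 \left(-3 + 3\right) = -3 + 0 \cdot 0 = -3 + 0 = -3$)
$\left(s \left(-6\right) + 0\right) - A{\left(0 + 9,-46 \right)} = \left(\left(-3\right) \left(-6\right) + 0\right) - 52 = \left(18 + 0\right) - 52 = 18 - 52 = -34$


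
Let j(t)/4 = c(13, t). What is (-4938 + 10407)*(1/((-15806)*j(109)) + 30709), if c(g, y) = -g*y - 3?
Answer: 15078005976145149/89778080 ≈ 1.6795e+8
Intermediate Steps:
c(g, y) = -3 - g*y (c(g, y) = -g*y - 3 = -3 - g*y)
j(t) = -12 - 52*t (j(t) = 4*(-3 - 1*13*t) = 4*(-3 - 13*t) = -12 - 52*t)
(-4938 + 10407)*(1/((-15806)*j(109)) + 30709) = (-4938 + 10407)*(1/((-15806)*(-12 - 52*109)) + 30709) = 5469*(-1/(15806*(-12 - 5668)) + 30709) = 5469*(-1/15806/(-5680) + 30709) = 5469*(-1/15806*(-1/5680) + 30709) = 5469*(1/89778080 + 30709) = 5469*(2756995058721/89778080) = 15078005976145149/89778080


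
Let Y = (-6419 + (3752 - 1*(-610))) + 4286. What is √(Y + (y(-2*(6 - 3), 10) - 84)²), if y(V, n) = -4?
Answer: √9973 ≈ 99.865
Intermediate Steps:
Y = 2229 (Y = (-6419 + (3752 + 610)) + 4286 = (-6419 + 4362) + 4286 = -2057 + 4286 = 2229)
√(Y + (y(-2*(6 - 3), 10) - 84)²) = √(2229 + (-4 - 84)²) = √(2229 + (-88)²) = √(2229 + 7744) = √9973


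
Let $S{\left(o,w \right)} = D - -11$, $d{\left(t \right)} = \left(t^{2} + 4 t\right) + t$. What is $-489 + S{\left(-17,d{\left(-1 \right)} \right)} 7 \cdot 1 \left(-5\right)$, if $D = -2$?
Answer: $-804$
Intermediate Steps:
$d{\left(t \right)} = t^{2} + 5 t$
$S{\left(o,w \right)} = 9$ ($S{\left(o,w \right)} = -2 - -11 = -2 + 11 = 9$)
$-489 + S{\left(-17,d{\left(-1 \right)} \right)} 7 \cdot 1 \left(-5\right) = -489 + 9 \cdot 7 \cdot 1 \left(-5\right) = -489 + 9 \cdot 7 \left(-5\right) = -489 + 9 \left(-35\right) = -489 - 315 = -804$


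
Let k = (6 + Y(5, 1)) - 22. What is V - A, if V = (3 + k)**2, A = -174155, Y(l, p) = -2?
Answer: 174380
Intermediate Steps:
k = -18 (k = (6 - 2) - 22 = 4 - 22 = -18)
V = 225 (V = (3 - 18)**2 = (-15)**2 = 225)
V - A = 225 - 1*(-174155) = 225 + 174155 = 174380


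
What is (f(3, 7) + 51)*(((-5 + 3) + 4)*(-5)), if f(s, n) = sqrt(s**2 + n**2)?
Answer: -510 - 10*sqrt(58) ≈ -586.16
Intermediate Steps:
f(s, n) = sqrt(n**2 + s**2)
(f(3, 7) + 51)*(((-5 + 3) + 4)*(-5)) = (sqrt(7**2 + 3**2) + 51)*(((-5 + 3) + 4)*(-5)) = (sqrt(49 + 9) + 51)*((-2 + 4)*(-5)) = (sqrt(58) + 51)*(2*(-5)) = (51 + sqrt(58))*(-10) = -510 - 10*sqrt(58)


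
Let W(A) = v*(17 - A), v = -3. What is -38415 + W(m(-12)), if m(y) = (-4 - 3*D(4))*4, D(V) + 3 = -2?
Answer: -38334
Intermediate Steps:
D(V) = -5 (D(V) = -3 - 2 = -5)
m(y) = 44 (m(y) = (-4 - 3*(-5))*4 = (-4 + 15)*4 = 11*4 = 44)
W(A) = -51 + 3*A (W(A) = -3*(17 - A) = -51 + 3*A)
-38415 + W(m(-12)) = -38415 + (-51 + 3*44) = -38415 + (-51 + 132) = -38415 + 81 = -38334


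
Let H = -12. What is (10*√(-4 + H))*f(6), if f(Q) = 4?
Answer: 160*I ≈ 160.0*I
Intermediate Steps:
(10*√(-4 + H))*f(6) = (10*√(-4 - 12))*4 = (10*√(-16))*4 = (10*(4*I))*4 = (40*I)*4 = 160*I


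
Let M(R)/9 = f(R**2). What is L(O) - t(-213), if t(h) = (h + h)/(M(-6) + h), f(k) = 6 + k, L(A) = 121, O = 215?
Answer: 6797/55 ≈ 123.58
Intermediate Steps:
M(R) = 54 + 9*R**2 (M(R) = 9*(6 + R**2) = 54 + 9*R**2)
t(h) = 2*h/(378 + h) (t(h) = (h + h)/((54 + 9*(-6)**2) + h) = (2*h)/((54 + 9*36) + h) = (2*h)/((54 + 324) + h) = (2*h)/(378 + h) = 2*h/(378 + h))
L(O) - t(-213) = 121 - 2*(-213)/(378 - 213) = 121 - 2*(-213)/165 = 121 - 1*(-142/55) = 121 + 142/55 = 6797/55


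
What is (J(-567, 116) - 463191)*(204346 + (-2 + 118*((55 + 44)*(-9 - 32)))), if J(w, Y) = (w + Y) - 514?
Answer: 127465592408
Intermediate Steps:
J(w, Y) = -514 + Y + w (J(w, Y) = (Y + w) - 514 = -514 + Y + w)
(J(-567, 116) - 463191)*(204346 + (-2 + 118*((55 + 44)*(-9 - 32)))) = ((-514 + 116 - 567) - 463191)*(204346 + (-2 + 118*((55 + 44)*(-9 - 32)))) = (-965 - 463191)*(204346 + (-2 + 118*(99*(-41)))) = -464156*(204346 + (-2 + 118*(-4059))) = -464156*(204346 + (-2 - 478962)) = -464156*(204346 - 478964) = -464156*(-274618) = 127465592408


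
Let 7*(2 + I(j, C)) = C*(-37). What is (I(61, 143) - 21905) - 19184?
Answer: -292928/7 ≈ -41847.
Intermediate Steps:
I(j, C) = -2 - 37*C/7 (I(j, C) = -2 + (C*(-37))/7 = -2 + (-37*C)/7 = -2 - 37*C/7)
(I(61, 143) - 21905) - 19184 = ((-2 - 37/7*143) - 21905) - 19184 = ((-2 - 5291/7) - 21905) - 19184 = (-5305/7 - 21905) - 19184 = -158640/7 - 19184 = -292928/7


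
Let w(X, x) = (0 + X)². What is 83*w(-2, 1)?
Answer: 332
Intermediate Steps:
w(X, x) = X²
83*w(-2, 1) = 83*(-2)² = 83*4 = 332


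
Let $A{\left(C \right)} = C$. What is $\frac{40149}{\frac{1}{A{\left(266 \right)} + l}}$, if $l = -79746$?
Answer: $-3191042520$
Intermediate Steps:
$\frac{40149}{\frac{1}{A{\left(266 \right)} + l}} = \frac{40149}{\frac{1}{266 - 79746}} = \frac{40149}{\frac{1}{-79480}} = \frac{40149}{- \frac{1}{79480}} = 40149 \left(-79480\right) = -3191042520$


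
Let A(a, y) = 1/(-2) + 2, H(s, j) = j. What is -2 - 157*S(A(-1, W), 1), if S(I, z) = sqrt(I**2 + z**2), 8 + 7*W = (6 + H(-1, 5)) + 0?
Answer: -2 - 157*sqrt(13)/2 ≈ -285.04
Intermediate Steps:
W = 3/7 (W = -8/7 + ((6 + 5) + 0)/7 = -8/7 + (11 + 0)/7 = -8/7 + (1/7)*11 = -8/7 + 11/7 = 3/7 ≈ 0.42857)
A(a, y) = 3/2 (A(a, y) = -1/2 + 2 = 3/2)
-2 - 157*S(A(-1, W), 1) = -2 - 157*sqrt((3/2)**2 + 1**2) = -2 - 157*sqrt(9/4 + 1) = -2 - 157*sqrt(13)/2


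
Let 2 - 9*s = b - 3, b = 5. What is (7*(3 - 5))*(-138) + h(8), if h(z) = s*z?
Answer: 1932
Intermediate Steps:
s = 0 (s = 2/9 - (5 - 3)/9 = 2/9 - ⅑*2 = 2/9 - 2/9 = 0)
h(z) = 0 (h(z) = 0*z = 0)
(7*(3 - 5))*(-138) + h(8) = (7*(3 - 5))*(-138) + 0 = (7*(-2))*(-138) + 0 = -14*(-138) + 0 = 1932 + 0 = 1932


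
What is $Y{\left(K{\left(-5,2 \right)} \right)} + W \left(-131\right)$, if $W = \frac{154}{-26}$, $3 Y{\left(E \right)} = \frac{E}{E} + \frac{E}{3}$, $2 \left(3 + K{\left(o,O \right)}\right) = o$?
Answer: $\frac{181501}{234} \approx 775.65$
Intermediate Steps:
$K{\left(o,O \right)} = -3 + \frac{o}{2}$
$Y{\left(E \right)} = \frac{1}{3} + \frac{E}{9}$ ($Y{\left(E \right)} = \frac{\frac{E}{E} + \frac{E}{3}}{3} = \frac{1 + E \frac{1}{3}}{3} = \frac{1 + \frac{E}{3}}{3} = \frac{1}{3} + \frac{E}{9}$)
$W = - \frac{77}{13}$ ($W = 154 \left(- \frac{1}{26}\right) = - \frac{77}{13} \approx -5.9231$)
$Y{\left(K{\left(-5,2 \right)} \right)} + W \left(-131\right) = \left(\frac{1}{3} + \frac{-3 + \frac{1}{2} \left(-5\right)}{9}\right) - - \frac{10087}{13} = \left(\frac{1}{3} + \frac{-3 - \frac{5}{2}}{9}\right) + \frac{10087}{13} = \left(\frac{1}{3} + \frac{1}{9} \left(- \frac{11}{2}\right)\right) + \frac{10087}{13} = \left(\frac{1}{3} - \frac{11}{18}\right) + \frac{10087}{13} = - \frac{5}{18} + \frac{10087}{13} = \frac{181501}{234}$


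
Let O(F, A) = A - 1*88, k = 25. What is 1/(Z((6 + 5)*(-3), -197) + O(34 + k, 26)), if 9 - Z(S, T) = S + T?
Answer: 1/177 ≈ 0.0056497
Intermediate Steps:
O(F, A) = -88 + A (O(F, A) = A - 88 = -88 + A)
Z(S, T) = 9 - S - T (Z(S, T) = 9 - (S + T) = 9 + (-S - T) = 9 - S - T)
1/(Z((6 + 5)*(-3), -197) + O(34 + k, 26)) = 1/((9 - (6 + 5)*(-3) - 1*(-197)) + (-88 + 26)) = 1/((9 - 11*(-3) + 197) - 62) = 1/((9 - 1*(-33) + 197) - 62) = 1/((9 + 33 + 197) - 62) = 1/(239 - 62) = 1/177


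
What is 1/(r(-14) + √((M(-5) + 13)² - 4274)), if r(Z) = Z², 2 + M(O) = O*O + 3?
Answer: 196/41169 - I*√2753/41169 ≈ 0.0047609 - 0.0012745*I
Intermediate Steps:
M(O) = 1 + O² (M(O) = -2 + (O*O + 3) = -2 + (O² + 3) = -2 + (3 + O²) = 1 + O²)
1/(r(-14) + √((M(-5) + 13)² - 4274)) = 1/((-14)² + √(((1 + (-5)²) + 13)² - 4274)) = 1/(196 + √(((1 + 25) + 13)² - 4274)) = 1/(196 + √((26 + 13)² - 4274)) = 1/(196 + √(39² - 4274)) = 1/(196 + √(1521 - 4274)) = 1/(196 + √(-2753)) = 1/(196 + I*√2753)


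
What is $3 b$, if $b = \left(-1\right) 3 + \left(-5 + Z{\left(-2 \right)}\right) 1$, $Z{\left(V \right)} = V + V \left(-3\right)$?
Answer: $-12$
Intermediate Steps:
$Z{\left(V \right)} = - 2 V$ ($Z{\left(V \right)} = V - 3 V = - 2 V$)
$b = -4$ ($b = \left(-1\right) 3 + \left(-5 - -4\right) 1 = -3 + \left(-5 + 4\right) 1 = -3 - 1 = -4$)
$3 b = 3 \left(-4\right) = -12$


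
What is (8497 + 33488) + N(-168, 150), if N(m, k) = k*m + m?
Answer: 16617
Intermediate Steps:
N(m, k) = m + k*m
(8497 + 33488) + N(-168, 150) = (8497 + 33488) - 168*(1 + 150) = 41985 - 168*151 = 41985 - 25368 = 16617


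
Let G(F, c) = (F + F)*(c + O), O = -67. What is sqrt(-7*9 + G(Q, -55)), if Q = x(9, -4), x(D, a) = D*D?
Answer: 3*I*sqrt(2203) ≈ 140.81*I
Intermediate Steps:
x(D, a) = D**2
Q = 81 (Q = 9**2 = 81)
G(F, c) = 2*F*(-67 + c) (G(F, c) = (F + F)*(c - 67) = (2*F)*(-67 + c) = 2*F*(-67 + c))
sqrt(-7*9 + G(Q, -55)) = sqrt(-7*9 + 2*81*(-67 - 55)) = sqrt(-63 + 2*81*(-122)) = sqrt(-63 - 19764) = sqrt(-19827) = 3*I*sqrt(2203)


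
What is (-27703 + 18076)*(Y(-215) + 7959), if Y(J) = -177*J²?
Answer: 78689807982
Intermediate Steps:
(-27703 + 18076)*(Y(-215) + 7959) = (-27703 + 18076)*(-177*(-215)² + 7959) = -9627*(-177*46225 + 7959) = -9627*(-8181825 + 7959) = -9627*(-8173866) = 78689807982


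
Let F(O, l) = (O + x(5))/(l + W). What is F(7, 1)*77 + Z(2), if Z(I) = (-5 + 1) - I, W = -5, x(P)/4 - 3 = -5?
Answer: 53/4 ≈ 13.250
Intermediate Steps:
x(P) = -8 (x(P) = 12 + 4*(-5) = 12 - 20 = -8)
Z(I) = -4 - I
F(O, l) = (-8 + O)/(-5 + l) (F(O, l) = (O - 8)/(l - 5) = (-8 + O)/(-5 + l))
F(7, 1)*77 + Z(2) = ((-8 + 7)/(-5 + 1))*77 + (-4 - 1*2) = (-1/(-4))*77 + (-4 - 2) = -¼*(-1)*77 - 6 = (¼)*77 - 6 = 77/4 - 6 = 53/4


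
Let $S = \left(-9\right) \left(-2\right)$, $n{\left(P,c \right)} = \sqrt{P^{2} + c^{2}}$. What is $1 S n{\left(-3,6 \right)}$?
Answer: $54 \sqrt{5} \approx 120.75$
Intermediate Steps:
$S = 18$
$1 S n{\left(-3,6 \right)} = 1 \cdot 18 \sqrt{\left(-3\right)^{2} + 6^{2}} = 18 \sqrt{9 + 36} = 18 \sqrt{45} = 18 \cdot 3 \sqrt{5} = 54 \sqrt{5}$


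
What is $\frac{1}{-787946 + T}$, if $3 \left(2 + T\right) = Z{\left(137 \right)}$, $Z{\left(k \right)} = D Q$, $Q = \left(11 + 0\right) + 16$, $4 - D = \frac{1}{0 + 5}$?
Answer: $- \frac{5}{3939569} \approx -1.2692 \cdot 10^{-6}$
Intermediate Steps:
$D = \frac{19}{5}$ ($D = 4 - \frac{1}{0 + 5} = 4 - \frac{1}{5} = \frac{19}{5} \approx 3.8$)
$Q = 27$ ($Q = 11 + 16 = 27$)
$Z{\left(k \right)} = \frac{513}{5}$ ($Z{\left(k \right)} = \frac{19}{5} \cdot 27 = \frac{513}{5}$)
$T = \frac{161}{5}$ ($T = -2 + \frac{1}{3} \cdot \frac{513}{5} = -2 + \frac{171}{5} = \frac{161}{5} \approx 32.2$)
$\frac{1}{-787946 + T} = \frac{1}{-787946 + \frac{161}{5}} = \frac{1}{- \frac{3939569}{5}} = - \frac{5}{3939569}$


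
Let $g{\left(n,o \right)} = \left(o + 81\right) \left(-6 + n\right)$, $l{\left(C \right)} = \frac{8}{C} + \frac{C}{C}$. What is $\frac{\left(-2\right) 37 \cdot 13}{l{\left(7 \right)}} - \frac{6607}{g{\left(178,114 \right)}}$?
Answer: $- \frac{5021277}{11180} \approx -449.13$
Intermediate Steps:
$l{\left(C \right)} = 1 + \frac{8}{C}$ ($l{\left(C \right)} = \frac{8}{C} + 1 = 1 + \frac{8}{C}$)
$g{\left(n,o \right)} = \left(-6 + n\right) \left(81 + o\right)$ ($g{\left(n,o \right)} = \left(81 + o\right) \left(-6 + n\right) = \left(-6 + n\right) \left(81 + o\right)$)
$\frac{\left(-2\right) 37 \cdot 13}{l{\left(7 \right)}} - \frac{6607}{g{\left(178,114 \right)}} = \frac{\left(-2\right) 37 \cdot 13}{\frac{1}{7} \left(8 + 7\right)} - \frac{6607}{-486 - 684 + 81 \cdot 178 + 178 \cdot 114} = \frac{\left(-74\right) 13}{\frac{1}{7} \cdot 15} - \frac{6607}{-486 - 684 + 14418 + 20292} = - \frac{962}{\frac{15}{7}} - \frac{6607}{33540} = \left(-962\right) \frac{7}{15} - \frac{6607}{33540} = - \frac{6734}{15} - \frac{6607}{33540} = - \frac{5021277}{11180}$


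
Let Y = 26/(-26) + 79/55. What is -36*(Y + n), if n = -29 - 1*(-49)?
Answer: -40464/55 ≈ -735.71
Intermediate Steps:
Y = 24/55 (Y = 26*(-1/26) + 79*(1/55) = -1 + 79/55 = 24/55 ≈ 0.43636)
n = 20 (n = -29 + 49 = 20)
-36*(Y + n) = -36*(24/55 + 20) = -36*1124/55 = -40464/55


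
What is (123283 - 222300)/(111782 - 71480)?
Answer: -99017/40302 ≈ -2.4569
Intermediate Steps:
(123283 - 222300)/(111782 - 71480) = -99017/40302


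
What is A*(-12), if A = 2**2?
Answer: -48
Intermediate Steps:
A = 4
A*(-12) = 4*(-12) = -48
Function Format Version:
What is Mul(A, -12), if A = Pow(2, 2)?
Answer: -48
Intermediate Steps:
A = 4
Mul(A, -12) = Mul(4, -12) = -48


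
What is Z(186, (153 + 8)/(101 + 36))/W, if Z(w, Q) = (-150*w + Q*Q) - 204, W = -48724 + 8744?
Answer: 105491611/150076924 ≈ 0.70292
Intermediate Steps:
W = -39980
Z(w, Q) = -204 + Q² - 150*w (Z(w, Q) = (-150*w + Q²) - 204 = (Q² - 150*w) - 204 = -204 + Q² - 150*w)
Z(186, (153 + 8)/(101 + 36))/W = (-204 + ((153 + 8)/(101 + 36))² - 150*186)/(-39980) = (-204 + (161/137)² - 27900)*(-1/39980) = (-204 + 25921/18769 - 27900)*(-1/39980) = -527458055/18769*(-1/39980) = 105491611/150076924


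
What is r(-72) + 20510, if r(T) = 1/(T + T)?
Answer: 2953439/144 ≈ 20510.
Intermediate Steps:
r(T) = 1/(2*T)
r(-72) + 20510 = (½)/(-72) + 20510 = (½)*(-1/72) + 20510 = -1/144 + 20510 = 2953439/144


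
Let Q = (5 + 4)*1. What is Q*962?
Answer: 8658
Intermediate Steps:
Q = 9 (Q = 9*1 = 9)
Q*962 = 9*962 = 8658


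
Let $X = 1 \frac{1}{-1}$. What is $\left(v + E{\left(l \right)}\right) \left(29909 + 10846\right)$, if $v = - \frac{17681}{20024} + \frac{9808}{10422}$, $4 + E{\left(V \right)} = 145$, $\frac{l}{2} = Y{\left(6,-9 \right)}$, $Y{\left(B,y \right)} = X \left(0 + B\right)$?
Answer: $\frac{199953757253965}{34781688} \approx 5.7488 \cdot 10^{6}$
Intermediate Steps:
$X = -1$ ($X = 1 \left(-1\right) = -1$)
$Y{\left(B,y \right)} = - B$ ($Y{\left(B,y \right)} = - (0 + B) = - B$)
$l = -12$ ($l = 2 \left(\left(-1\right) 6\right) = 2 \left(-6\right) = -12$)
$E{\left(V \right)} = 141$ ($E{\left(V \right)} = -4 + 145 = 141$)
$v = \frac{6062005}{104345064}$ ($v = \left(-17681\right) \frac{1}{20024} + 9808 \cdot \frac{1}{10422} = - \frac{17681}{20024} + \frac{4904}{5211} = \frac{6062005}{104345064} \approx 0.058096$)
$\left(v + E{\left(l \right)}\right) \left(29909 + 10846\right) = \left(\frac{6062005}{104345064} + 141\right) \left(29909 + 10846\right) = \frac{14718716029}{104345064} \cdot 40755 = \frac{199953757253965}{34781688}$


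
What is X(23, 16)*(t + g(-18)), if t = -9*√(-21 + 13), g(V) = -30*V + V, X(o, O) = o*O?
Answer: 192096 - 6624*I*√2 ≈ 1.921e+5 - 9367.8*I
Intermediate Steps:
X(o, O) = O*o
g(V) = -29*V
t = -18*I*√2 ≈ -25.456*I
X(23, 16)*(t + g(-18)) = (16*23)*(-18*I*√2 - 29*(-18)) = 368*(-18*I*√2 + 522) = 368*(522 - 18*I*√2) = 192096 - 6624*I*√2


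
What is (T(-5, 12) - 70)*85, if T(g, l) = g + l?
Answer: -5355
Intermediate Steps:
(T(-5, 12) - 70)*85 = ((-5 + 12) - 70)*85 = (7 - 70)*85 = -63*85 = -5355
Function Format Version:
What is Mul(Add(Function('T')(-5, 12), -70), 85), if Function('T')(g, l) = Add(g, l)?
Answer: -5355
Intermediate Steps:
Mul(Add(Function('T')(-5, 12), -70), 85) = Mul(Add(Add(-5, 12), -70), 85) = Mul(Add(7, -70), 85) = Mul(-63, 85) = -5355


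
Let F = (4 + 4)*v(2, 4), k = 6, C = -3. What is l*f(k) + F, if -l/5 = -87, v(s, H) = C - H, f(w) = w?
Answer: 2554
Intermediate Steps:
v(s, H) = -3 - H
l = 435 (l = -5*(-87) = 435)
F = -56 (F = (4 + 4)*(-3 - 1*4) = 8*(-3 - 4) = 8*(-7) = -56)
l*f(k) + F = 435*6 - 56 = 2610 - 56 = 2554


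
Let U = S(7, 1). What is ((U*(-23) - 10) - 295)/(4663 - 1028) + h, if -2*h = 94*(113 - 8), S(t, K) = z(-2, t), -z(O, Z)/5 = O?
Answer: -3587852/727 ≈ -4935.1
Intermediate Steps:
z(O, Z) = -5*O
S(t, K) = 10 (S(t, K) = -5*(-2) = 10)
h = -4935 (h = -47*(113 - 8) = -47*105 = -1/2*9870 = -4935)
U = 10
((U*(-23) - 10) - 295)/(4663 - 1028) + h = ((10*(-23) - 10) - 295)/(4663 - 1028) - 4935 = ((-230 - 10) - 295)/3635 - 4935 = (-240 - 295)*(1/3635) - 4935 = -535*1/3635 - 4935 = -107/727 - 4935 = -3587852/727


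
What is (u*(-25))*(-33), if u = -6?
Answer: -4950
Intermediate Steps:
(u*(-25))*(-33) = -6*(-25)*(-33) = 150*(-33) = -4950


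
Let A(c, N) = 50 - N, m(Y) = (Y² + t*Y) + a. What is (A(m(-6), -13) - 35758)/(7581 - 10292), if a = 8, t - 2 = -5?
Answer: 35695/2711 ≈ 13.167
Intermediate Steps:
t = -3 (t = 2 - 5 = -3)
m(Y) = 8 + Y² - 3*Y (m(Y) = (Y² - 3*Y) + 8 = 8 + Y² - 3*Y)
(A(m(-6), -13) - 35758)/(7581 - 10292) = ((50 - 1*(-13)) - 35758)/(7581 - 10292) = ((50 + 13) - 35758)/(-2711) = (63 - 35758)*(-1/2711) = -35695*(-1/2711) = 35695/2711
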